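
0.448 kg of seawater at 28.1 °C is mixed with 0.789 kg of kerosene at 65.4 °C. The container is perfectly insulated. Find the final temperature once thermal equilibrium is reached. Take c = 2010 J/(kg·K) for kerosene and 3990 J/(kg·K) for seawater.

T_f ≈ 45.6 °C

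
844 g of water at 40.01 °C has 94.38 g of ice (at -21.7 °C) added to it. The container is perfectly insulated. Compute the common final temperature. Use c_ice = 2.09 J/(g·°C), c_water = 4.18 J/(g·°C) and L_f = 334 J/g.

T_f ≈ 26.9 °C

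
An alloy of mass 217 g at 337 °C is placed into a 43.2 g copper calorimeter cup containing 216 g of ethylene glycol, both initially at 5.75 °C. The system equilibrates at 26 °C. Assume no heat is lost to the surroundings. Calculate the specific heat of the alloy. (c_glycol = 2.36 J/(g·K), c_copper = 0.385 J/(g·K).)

Energy conservation, ΣQ = 0:
217·c·(26 − 337) + 216·2.36·(26 − 5.75) + 43.2·0.385·(26 − 5.75) = 0
-67487 c = -10659
c = -10659/-67487 ≈ 0.1579 J/(g·K)

c ≈ 0.158 J/(g·K)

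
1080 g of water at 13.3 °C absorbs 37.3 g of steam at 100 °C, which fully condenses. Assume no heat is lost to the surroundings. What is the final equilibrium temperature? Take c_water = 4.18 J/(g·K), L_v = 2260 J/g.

Setting the total heat transfer to zero:
condense steam: −37.3×2260 = −84298
  condensed water 100 °C→T: 155.91(T − 100)
  water warms: 1080×4.18×(T − 13.3) = 4514.4(T − 13.3)
4670.3 T = 84298 + 15591 + 60042 = 159931
T ≈ 34.24 °C, under the boiling point, so the assumption holds.

T_f ≈ 34.2 °C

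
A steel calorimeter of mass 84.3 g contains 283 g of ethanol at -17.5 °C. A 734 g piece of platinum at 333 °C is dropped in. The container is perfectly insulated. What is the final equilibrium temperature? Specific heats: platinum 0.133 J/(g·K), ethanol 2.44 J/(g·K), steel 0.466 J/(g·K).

T_f ≈ 23.9 °C

Setting the total heat transfer to zero:
734×0.133×(T − 333) + 283×2.44×(T − (-17.5)) + 84.3×0.466×(T − (-17.5)) = 0
97.62(T − 333) + 690.52(T − (-17.5)) + 39.28(T − (-17.5)) = 0
827.43 T = 19737
T = 19737 / 827.43 = 23.9 °C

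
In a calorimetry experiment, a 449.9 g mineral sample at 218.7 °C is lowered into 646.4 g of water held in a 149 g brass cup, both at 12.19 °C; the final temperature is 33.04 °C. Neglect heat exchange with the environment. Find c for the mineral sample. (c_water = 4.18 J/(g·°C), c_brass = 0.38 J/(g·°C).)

Energy conservation, ΣQ = 0:
449.9×c×(33.04 − 218.7) + 646.4×4.18×(33.04 − 12.19) + 149×0.38×(33.04 − 12.19) = 0
-83528 c = -57516
c = -57516/-83528 ≈ 0.6886 J/(g·°C)

c ≈ 0.689 J/(g·°C)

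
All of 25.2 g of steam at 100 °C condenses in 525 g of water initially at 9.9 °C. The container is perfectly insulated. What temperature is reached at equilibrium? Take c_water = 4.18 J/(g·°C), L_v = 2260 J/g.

T_f ≈ 38.8 °C

Let T be the final temperature. ΣQ_i = 0:
condense steam: −25.2×2260 = −56952; condensed water 100 °C→T: 105.34(T − 100); water warms: 525×4.18×(T − 9.9) = 2194.5(T − 9.9)
2299.8 T = 56952 + 10534 + 21726 = 89211
T ≈ 38.79 °C (< 100 °C, so full condensation is consistent).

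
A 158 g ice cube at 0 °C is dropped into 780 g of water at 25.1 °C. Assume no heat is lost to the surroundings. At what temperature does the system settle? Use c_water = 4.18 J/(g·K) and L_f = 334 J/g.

Heat gained plus heat lost sum to zero:
latent heat to melt: 158·334 = 52772; warm the meltwater: 660.44 T; water: 3260.4(T − 25.1)
3920.8 T = 81836 − 52772 = 29064
T ≈ 7.41 °C (positive, so assuming full melt was valid).

T_f ≈ 7.4 °C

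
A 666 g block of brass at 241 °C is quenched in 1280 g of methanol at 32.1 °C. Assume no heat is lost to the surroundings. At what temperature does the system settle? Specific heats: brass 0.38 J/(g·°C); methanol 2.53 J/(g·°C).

T_f ≈ 47.2 °C

Setting the total heat transfer to zero:
666·0.38·(T − 241) + 1280·2.53·(T − 32.1) = 0
253.08(T − 241) + 3238.4(T − 32.1) = 0
3491.5 T = 164945
T = 164945 / 3491.5 = 47.2 °C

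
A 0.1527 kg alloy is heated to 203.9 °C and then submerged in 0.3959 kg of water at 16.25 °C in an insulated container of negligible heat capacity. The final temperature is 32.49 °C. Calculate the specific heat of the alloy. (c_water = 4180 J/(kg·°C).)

m_s c (T_s − T_f) = m_water c_water (T_f − T_0):
0.1527·c·(203.9 − 32.49) = 0.3959·4180·(32.49 − 16.25)
26.17 c = 26875  ⇒  c ≈ 1027 J/(kg·°C)

c ≈ 1030 J/(kg·°C)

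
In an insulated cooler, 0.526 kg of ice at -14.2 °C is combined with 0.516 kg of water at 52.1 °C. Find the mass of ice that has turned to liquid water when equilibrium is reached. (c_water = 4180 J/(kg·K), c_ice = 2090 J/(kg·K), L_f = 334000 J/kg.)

Water can give up m c ΔT = 0.516×4180×52.1 = 112373 J before reaching 0 °C.
Warming the ice to 0 °C takes 0.526×2090×14.2 = 15611 J, leaving 96763 J for melting.
To melt every bit of ice: 0.526×334000 = 175684 J.
That's not enough to melt it all — equilibrium is at 0 °C with ice remaining.
Mass melted = 96763/334000 ≈ 0.2897 kg.

m_melted ≈ 0.29 kg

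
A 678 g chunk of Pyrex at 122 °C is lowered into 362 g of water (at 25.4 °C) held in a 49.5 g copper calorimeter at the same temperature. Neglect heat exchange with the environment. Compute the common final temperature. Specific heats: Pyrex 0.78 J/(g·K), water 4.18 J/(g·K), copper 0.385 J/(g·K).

T_f ≈ 50.2 °C

Setting the total heat transfer to zero:
678·0.78·(T − 122) + 362·4.18·(T − 25.4) + 49.5·0.385·(T − 25.4) = 0
2061.1 T = 103437
T = 103437/2061.1 ≈ 50.19 °C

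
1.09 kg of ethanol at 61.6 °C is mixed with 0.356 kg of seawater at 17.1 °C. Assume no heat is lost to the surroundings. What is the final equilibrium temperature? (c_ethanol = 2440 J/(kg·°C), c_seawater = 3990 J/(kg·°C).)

Heat lost by the ethanol equals heat gained by the seawater:
1.09×2440×(61.6 − T) = 0.356×3990×(T − 17.1)
2659.6(61.6 − T) = 1420.4(T − 17.1)
4080 T = 188121  ⇒  T ≈ 46.11 °C

T_f ≈ 46.1 °C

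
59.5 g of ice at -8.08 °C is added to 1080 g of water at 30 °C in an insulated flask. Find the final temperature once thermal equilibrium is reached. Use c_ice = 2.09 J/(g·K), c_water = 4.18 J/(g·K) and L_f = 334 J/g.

T_f ≈ 24.1 °C

Setting the total heat transfer to zero:
warm ice to 0 °C: 59.5·2.09·(0 − (-8.08)) = 1004.8; fusion: m_ice L_f = 59.5·334 = 19873; meltwater 0→T: 59.5·4.18·T = 248.71 T; water cools: 1080·4.18·(T − 30) = 4514.4(T − 30)
4763.1 T = 135432 − 20878 = 114554
T ≈ 24.05 °C (positive, so assuming full melt was valid).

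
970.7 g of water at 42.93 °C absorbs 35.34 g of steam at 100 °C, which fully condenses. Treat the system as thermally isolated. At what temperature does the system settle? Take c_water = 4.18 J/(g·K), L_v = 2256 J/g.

T_f ≈ 63.9 °C

Setting the total heat transfer to zero:
steam→water at 100 °C releases m L_v = 35.34·2256 = 79727; condensate cools 100→T: 35.34·4.18·(T − 100) = 147.72(T − 100); water warms: 970.7·4.18·(T − 42.93) = 4057.5(T − 42.93)
4205.2 T = 79727 + 14772 + 174190 = 268689
T ≈ 63.89 °C (< 100 °C, so full condensation is consistent).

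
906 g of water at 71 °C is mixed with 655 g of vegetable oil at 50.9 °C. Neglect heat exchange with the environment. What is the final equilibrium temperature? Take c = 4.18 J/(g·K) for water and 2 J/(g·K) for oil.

T_f ≈ 65.8 °C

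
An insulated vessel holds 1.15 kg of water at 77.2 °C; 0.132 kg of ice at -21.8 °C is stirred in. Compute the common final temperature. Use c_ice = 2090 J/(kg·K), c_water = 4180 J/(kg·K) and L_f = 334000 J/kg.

T_f ≈ 59.9 °C

Energy conservation, ΣQ = 0:
warm ice to 0 °C: 0.132·2090·(0 − (-21.8)) = 6014.2
  latent heat to melt: 0.132·334000 = 44088
  warm the meltwater: 551.76 T
  water: 4807(T − 77.2)
5358.8 T = 371100 − 50102 = 320998
T ≈ 59.90 °C. Since T > 0 °C, the all-ice-melts assumption holds.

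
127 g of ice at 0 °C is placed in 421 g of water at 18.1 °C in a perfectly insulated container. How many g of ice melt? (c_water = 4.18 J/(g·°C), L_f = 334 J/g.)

m_melted ≈ 95.4 g

Heat available from the water dropping to 0 °C: 421×4.18×18.1 = 31852 J.
Melting all 127 g of ice would need 127×334 = 42418 J.
Since 31852 < 42418 J, not all the ice melts; equilibrium is at 0 °C.
Mass melted = 31852/334 ≈ 95.37 g.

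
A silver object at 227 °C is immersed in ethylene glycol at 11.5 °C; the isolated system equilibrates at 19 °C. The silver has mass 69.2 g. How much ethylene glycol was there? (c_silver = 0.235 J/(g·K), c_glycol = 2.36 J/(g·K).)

m ≈ 191 g

|Q_silver| = |Q_glycol|:
69.2·0.235·(227 − 19) = m·2.36·(19 − 11.5)
17.7 m = 3382.5  ⇒  m ≈ 191.1 g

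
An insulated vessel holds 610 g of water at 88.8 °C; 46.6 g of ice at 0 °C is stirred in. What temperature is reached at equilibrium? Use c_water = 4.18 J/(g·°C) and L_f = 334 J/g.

T_f ≈ 76.8 °C

Net heat exchanged in the isolated system is zero:
fusion: m_ice L_f = 46.6·334 = 15564
  warm the meltwater: 194.79 T
  water: 2549.8(T − 88.8)
2744.6 T = 226422 − 15564 = 210858
T ≈ 76.83 °C (positive, so assuming full melt was valid).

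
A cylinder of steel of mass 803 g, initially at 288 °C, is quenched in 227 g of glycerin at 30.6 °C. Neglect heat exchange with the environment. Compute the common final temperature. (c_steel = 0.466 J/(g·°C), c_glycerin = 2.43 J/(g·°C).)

T_f ≈ 134.6 °C

Heat lost by the steel equals heat gained by the glycerin:
803×0.466×(288 − T) = 227×2.43×(T − 30.6)
374.2(288 − T) = 551.61(T − 30.6)
925.81 T = 124648  ⇒  T ≈ 134.64 °C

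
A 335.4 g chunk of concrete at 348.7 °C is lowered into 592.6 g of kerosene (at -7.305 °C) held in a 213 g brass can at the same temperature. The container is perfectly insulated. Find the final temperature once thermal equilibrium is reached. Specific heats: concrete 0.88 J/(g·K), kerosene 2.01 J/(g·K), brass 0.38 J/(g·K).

T_f ≈ 59.7 °C

Conservation of energy gives ΣQ = 0:
335.4*0.88*(T − 348.7) + 592.6*2.01*(T − (-7.305)) + 213*0.38*(T − (-7.305)) = 0
(295.15 + 1191.1 + 80.94) T = 295.15*348.7 + 1191.1*(-7.305) + 80.94*(-7.305)
T = 93627/1567.2 ≈ 59.74 °C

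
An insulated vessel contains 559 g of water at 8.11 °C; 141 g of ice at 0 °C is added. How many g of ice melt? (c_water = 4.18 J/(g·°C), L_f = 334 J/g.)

m_melted ≈ 56.7 g

Heat available from the water dropping to 0 °C: 559×4.18×8.11 = 18950 J.
To melt every bit of ice: 141×334 = 47094 J.
18950 J < 47094 J, so only part of the ice melts and the system sits at 0 °C.
m_melted×334 = 18950  ⇒  m_melted ≈ 56.74 g.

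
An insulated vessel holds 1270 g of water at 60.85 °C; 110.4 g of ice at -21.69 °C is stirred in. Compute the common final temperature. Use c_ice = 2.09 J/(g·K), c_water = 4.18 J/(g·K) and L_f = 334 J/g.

T_f ≈ 48.7 °C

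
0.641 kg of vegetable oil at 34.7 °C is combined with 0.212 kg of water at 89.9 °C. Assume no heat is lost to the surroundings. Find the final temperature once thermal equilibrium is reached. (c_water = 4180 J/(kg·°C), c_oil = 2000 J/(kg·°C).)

Conservation of energy gives ΣQ = 0:
0.212·4180·(T − 89.9) + 0.641·2000·(T − 34.7) = 0
886.16(T − 89.9) + 1282(T − 34.7) = 0
2168.2 T = 124151
T ≈ 57.26 °C

T_f ≈ 57.3 °C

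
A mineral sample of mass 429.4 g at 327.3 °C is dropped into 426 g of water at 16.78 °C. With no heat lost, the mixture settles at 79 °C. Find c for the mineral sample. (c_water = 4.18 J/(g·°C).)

c ≈ 1.04 J/(g·°C)

m_s c (T_s − T_f) = m_water c_water (T_f − T_0):
429.4×c×(327.3 − 79) = 426×4.18×(79 − 16.78)
106620 c = 110794  ⇒  c ≈ 1.039 J/(g·°C)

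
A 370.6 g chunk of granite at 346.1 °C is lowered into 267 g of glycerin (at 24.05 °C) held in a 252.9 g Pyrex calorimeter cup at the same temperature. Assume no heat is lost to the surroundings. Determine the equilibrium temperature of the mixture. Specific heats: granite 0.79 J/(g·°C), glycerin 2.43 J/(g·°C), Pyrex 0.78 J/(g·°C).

T_f ≈ 106.8 °C

Energy conservation, ΣQ = 0:
370.6×0.79×(T − 346.1) + 267×2.43×(T − 24.05) + 252.9×0.78×(T − 24.05) = 0
(292.77 + 648.81 + 197.26) T = 292.77×346.1 + 648.81×24.05 + 197.26×24.05
T = 121677 / 1138.8 = 107 °C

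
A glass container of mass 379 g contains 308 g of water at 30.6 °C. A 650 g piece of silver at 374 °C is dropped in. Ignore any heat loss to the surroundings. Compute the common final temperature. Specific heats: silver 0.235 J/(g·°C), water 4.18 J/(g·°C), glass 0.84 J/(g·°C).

Let T be the final temperature. ΣQ_i = 0:
650*0.235*(T − 374) + 308*4.18*(T − 30.6) + 379*0.84*(T − 30.6) = 0
152.75(T − 374) + 1287.4(T − 30.6) + 318.36(T − 30.6) = 0
1758.5 T = 106266
T ≈ 60.43 °C

T_f ≈ 60.4 °C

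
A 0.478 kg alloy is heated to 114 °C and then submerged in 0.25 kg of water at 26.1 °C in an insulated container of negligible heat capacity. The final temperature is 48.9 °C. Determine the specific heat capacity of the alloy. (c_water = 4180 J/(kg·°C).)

c ≈ 766 J/(kg·°C)

Heat lost by the alloy = heat gained by the water:
0.478×c×(114 − 48.9) = 0.25×4180×(48.9 − 26.1)
31.12 c = 23826  ⇒  c ≈ 765.7 J/(kg·°C)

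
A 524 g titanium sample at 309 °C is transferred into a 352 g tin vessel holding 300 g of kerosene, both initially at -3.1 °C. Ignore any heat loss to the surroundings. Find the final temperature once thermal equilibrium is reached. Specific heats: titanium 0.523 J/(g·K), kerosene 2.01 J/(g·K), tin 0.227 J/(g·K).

Conservation of energy gives ΣQ = 0:
524×0.523×(T − 309) + 300×2.01×(T − (-3.1)) + 352×0.227×(T − (-3.1)) = 0
274.05(T − 309) + 603(T − (-3.1)) + 79.9(T − (-3.1)) = 0
956.96 T = 82565
T = 82565/956.96 ≈ 86.28 °C

T_f ≈ 86.3 °C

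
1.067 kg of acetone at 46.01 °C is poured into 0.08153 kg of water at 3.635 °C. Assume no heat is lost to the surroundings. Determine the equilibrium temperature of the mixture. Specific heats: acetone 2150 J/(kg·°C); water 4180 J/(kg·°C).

T_f ≈ 40.5 °C

Setting the total heat transfer to zero:
1.067*2150*(T − 46.01) + 0.08153*4180*(T − 3.635) = 0
(2294 + 340.8) T = 2294*46.01 + 340.8*3.635
T ≈ 40.53 °C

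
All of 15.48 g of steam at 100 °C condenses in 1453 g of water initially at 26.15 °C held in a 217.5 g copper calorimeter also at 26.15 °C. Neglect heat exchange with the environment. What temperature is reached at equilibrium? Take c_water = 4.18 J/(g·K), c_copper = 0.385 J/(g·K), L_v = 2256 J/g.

Let T be the final temperature. ΣQ_i = 0:
latent heat released on condensation: 15.48·2256 = 34923
  condensed water 100 °C→T: 64.71(T − 100)
  original water: 6073.5(T − 26.15)
  cup: 83.74(T − 26.15)
6222 T = 34923 + 6470.6 + 161013 = 202406
T ≈ 32.53 °C (< 100 °C, so full condensation is consistent).

T_f ≈ 32.5 °C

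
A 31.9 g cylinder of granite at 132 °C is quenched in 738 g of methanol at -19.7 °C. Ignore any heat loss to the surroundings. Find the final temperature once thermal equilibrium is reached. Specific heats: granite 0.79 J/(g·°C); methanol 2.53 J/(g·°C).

T_f ≈ -17.7 °C

Conservation of energy gives ΣQ = 0:
31.9·0.79·(T − 132) + 738·2.53·(T − (-19.7)) = 0
1892.3 T = -33456
T ≈ -17.68 °C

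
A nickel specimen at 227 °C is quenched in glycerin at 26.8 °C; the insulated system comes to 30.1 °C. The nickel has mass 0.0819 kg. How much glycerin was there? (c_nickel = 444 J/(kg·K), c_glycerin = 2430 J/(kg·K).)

m ≈ 0.893 kg

|Q_nickel| = |Q_glycerin|:
0.0819×444×(227 − 30.1) = m×2430×(30.1 − 26.8)
8019 m = 7160  ⇒  m ≈ 0.8929 kg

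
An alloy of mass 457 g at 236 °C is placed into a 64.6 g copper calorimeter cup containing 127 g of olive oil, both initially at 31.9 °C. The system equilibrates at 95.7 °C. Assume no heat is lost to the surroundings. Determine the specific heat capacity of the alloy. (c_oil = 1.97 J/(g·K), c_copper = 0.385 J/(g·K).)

Conservation of energy gives ΣQ = 0:
457·c·(95.7 − 236) + 127·1.97·(95.7 − 31.9) + 64.6·0.385·(95.7 − 31.9) = 0
-64117 c = -17549
c = -17549/-64117 ≈ 0.2737 J/(g·K)

c ≈ 0.274 J/(g·K)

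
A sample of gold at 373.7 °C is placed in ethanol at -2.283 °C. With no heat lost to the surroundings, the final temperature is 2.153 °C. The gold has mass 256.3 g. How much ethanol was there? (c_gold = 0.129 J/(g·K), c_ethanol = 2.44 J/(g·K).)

|Q_gold| = |Q_ethanol|:
256.3·0.129·(373.7 − 2.153) = m·2.44·(2.153 − (-2.283))
10.82 m = 12284  ⇒  m ≈ 1135 g

m ≈ 1130 g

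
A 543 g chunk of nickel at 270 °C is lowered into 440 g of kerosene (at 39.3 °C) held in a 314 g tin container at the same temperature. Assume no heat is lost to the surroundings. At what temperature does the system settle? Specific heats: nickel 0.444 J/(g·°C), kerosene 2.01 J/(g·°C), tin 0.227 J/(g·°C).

T_f ≈ 85.8 °C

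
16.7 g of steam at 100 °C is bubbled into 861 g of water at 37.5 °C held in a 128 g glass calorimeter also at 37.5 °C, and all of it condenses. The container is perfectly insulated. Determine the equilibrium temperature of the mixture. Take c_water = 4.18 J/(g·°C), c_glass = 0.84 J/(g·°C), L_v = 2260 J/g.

T_f ≈ 48.6 °C

Taking heat into each body as positive, Σ m c ΔT = 0:
latent heat released on condensation: 16.7×2260 = 37742
  condensate cools 100→T: 16.7×4.18×(T − 100) = 69.81(T − 100)
  original water: 3599(T − 37.5)
  cup: 107.52(T − 37.5)
3776.3 T = 37742 + 6980.6 + 138994 = 183716
T ≈ 48.65 °C — below 100 °C, confirming all the steam condensed.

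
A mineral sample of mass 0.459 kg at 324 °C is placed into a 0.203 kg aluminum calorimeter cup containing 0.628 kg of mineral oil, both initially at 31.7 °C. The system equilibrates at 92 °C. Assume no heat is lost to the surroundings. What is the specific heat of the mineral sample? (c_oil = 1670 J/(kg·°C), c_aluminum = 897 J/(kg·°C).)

c ≈ 697 J/(kg·°C)

Setting the total heat transfer to zero:
0.459×c×(92 − 324) + 0.628×1670×(92 − 31.7) + 0.203×897×(92 − 31.7) = 0
-106.49 c = -74220
c = -74220/-106.49 ≈ 697 J/(kg·°C)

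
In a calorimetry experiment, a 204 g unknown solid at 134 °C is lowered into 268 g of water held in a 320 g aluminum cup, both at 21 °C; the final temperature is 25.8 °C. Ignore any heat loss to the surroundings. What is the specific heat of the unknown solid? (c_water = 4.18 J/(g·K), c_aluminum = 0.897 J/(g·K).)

c ≈ 0.306 J/(g·K)

Energy conservation, ΣQ = 0:
204·c·(25.8 − 134) + 268·4.18·(25.8 − 21) + 320·0.897·(25.8 − 21) = 0
-22073 c = -6754.9
c = -6754.9/-22073 ≈ 0.306 J/(g·K)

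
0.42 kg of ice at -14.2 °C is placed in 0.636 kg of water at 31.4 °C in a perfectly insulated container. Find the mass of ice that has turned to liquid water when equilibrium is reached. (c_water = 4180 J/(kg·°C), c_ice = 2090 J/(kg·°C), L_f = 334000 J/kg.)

m_melted ≈ 0.213 kg

Cooling the water to 0 °C releases 0.636×4180×31.4 = 83476 J.
Of that, 0.42×2090×14.2 = 12465 J goes to bring the ice to 0 °C, leaving 71012 J.
Melting all 0.42 kg of ice would need 0.42×334000 = 140280 J.
Since 71012 < 140280 J, not all the ice melts; equilibrium is at 0 °C.
m_melt = 71012 / L_f = 0.2126 kg.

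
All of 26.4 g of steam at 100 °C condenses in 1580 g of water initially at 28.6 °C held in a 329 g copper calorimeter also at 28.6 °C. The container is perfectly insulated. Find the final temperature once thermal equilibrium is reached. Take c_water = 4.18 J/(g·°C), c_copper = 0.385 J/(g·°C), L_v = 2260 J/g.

Energy balance with sensible and latent terms:
condense steam: −26.4×2260 = −59664
  condensate cools 100→T: 26.4×4.18×(T − 100) = 110.35(T − 100)
  water warms: 1580×4.18×(T − 28.6) = 6604.4(T − 28.6)
  cup: 126.67(T − 28.6)
6841.4 T = 59664 + 11035 + 192508 = 263208
T ≈ 38.47 °C, under the boiling point, so the assumption holds.

T_f ≈ 38.5 °C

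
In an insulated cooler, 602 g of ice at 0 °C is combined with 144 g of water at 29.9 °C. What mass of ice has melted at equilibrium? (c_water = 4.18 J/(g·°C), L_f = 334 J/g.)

m_melted ≈ 53.9 g

Heat available from the water dropping to 0 °C: 144·4.18·29.9 = 17997 J.
Melting all 602 g of ice would need 602·334 = 201068 J.
17997 J < 201068 J, so only part of the ice melts and the system sits at 0 °C.
m_melt = 17997 / L_f = 53.88 g.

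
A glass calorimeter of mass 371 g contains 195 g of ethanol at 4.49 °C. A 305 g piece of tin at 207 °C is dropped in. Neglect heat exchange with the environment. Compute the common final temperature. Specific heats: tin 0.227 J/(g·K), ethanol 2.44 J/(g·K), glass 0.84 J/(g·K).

T_f ≈ 20.9 °C

Conservation of energy gives ΣQ = 0:
305*0.227*(T − 207) + 195*2.44*(T − 4.49) + 371*0.84*(T − 4.49) = 0
(69.23 + 475.8 + 311.64) T = 69.23*207 + 475.8*4.49 + 311.64*4.49
T ≈ 20.86 °C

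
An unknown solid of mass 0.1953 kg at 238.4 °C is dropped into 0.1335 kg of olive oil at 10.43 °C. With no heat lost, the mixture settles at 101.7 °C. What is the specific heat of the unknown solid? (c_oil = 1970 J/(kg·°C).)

Heat lost by the unknown solid = heat gained by the oil:
0.1953·c·(238.4 − 101.7) = 0.1335·1970·(101.7 − 10.43)
26.7 c = 24004  ⇒  c ≈ 899.1 J/(kg·°C)

c ≈ 899 J/(kg·°C)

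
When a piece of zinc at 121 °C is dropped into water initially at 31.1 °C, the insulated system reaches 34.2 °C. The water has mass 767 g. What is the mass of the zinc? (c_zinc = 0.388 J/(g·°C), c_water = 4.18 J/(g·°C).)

m ≈ 295 g

Energy conservation, ΣQ = 0:
m·0.388·(34.2 − 121) + 767·4.18·(34.2 − 31.1) = 0
-33.68 m = -9938.8
m = -9938.8/-33.68 ≈ 295.1 g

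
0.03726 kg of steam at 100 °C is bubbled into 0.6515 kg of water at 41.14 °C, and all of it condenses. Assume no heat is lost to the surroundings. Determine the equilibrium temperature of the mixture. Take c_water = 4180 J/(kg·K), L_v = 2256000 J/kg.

T_f ≈ 73.5 °C

Heat gained plus heat lost sum to zero:
condense steam: −0.03726×2256000 = −84059
  condensed water 100 °C→T: 155.75(T − 100)
  water warms: 0.6515×4180×(T − 41.14) = 2723.3(T − 41.14)
2879 T = 84059 + 15575 + 112035 = 211669
T ≈ 73.52 °C, under the boiling point, so the assumption holds.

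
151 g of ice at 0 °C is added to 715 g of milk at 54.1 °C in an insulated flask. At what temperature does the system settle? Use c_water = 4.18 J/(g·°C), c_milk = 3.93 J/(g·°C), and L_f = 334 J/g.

T_f ≈ 29.5 °C

Let T be the final temperature. ΣQ_i = 0:
fusion: m_ice L_f = 151×334 = 50434
  meltwater 0→T: 151×4.18×T = 631.18 T
  milk cools: 715×3.93×(T − 54.1) = 2810(T − 54.1)
3441.1 T = 152018 − 50434 = 101584
T ≈ 29.52 °C. Since T > 0 °C, the all-ice-melts assumption holds.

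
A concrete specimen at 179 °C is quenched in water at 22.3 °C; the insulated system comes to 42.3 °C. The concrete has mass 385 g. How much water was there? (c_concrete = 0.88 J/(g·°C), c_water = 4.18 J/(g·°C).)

Conservation of energy gives ΣQ = 0:
385×0.88×(42.3 − 179) + m×4.18×(42.3 − 22.3) = 0
83.6 m = 46314
m = 46314/83.6 ≈ 554 g

m ≈ 554 g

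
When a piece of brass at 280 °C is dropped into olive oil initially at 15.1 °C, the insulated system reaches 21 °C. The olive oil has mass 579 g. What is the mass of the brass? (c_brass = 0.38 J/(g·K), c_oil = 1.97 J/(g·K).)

m ≈ 68.4 g

|Q_brass| = |Q_oil|:
m×0.38×(280 − 21) = 579×1.97×(21 − 15.1)
98.42 m = 6729.7  ⇒  m ≈ 68.38 g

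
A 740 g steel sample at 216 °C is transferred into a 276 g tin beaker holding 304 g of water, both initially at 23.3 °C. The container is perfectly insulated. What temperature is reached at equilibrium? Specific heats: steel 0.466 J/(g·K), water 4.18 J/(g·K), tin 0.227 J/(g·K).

T_f ≈ 62.9 °C

Net heat exchanged in the isolated system is zero:
740×0.466×(T − 216) + 304×4.18×(T − 23.3) + 276×0.227×(T − 23.3) = 0
344.84(T − 216) + 1270.7(T − 23.3) + 62.65(T − 23.3) = 0
(344.84 + 1270.7 + 62.65) T = 344.84×216 + 1270.7×23.3 + 62.65×23.3
T = 105553 / 1678.2 = 62.9 °C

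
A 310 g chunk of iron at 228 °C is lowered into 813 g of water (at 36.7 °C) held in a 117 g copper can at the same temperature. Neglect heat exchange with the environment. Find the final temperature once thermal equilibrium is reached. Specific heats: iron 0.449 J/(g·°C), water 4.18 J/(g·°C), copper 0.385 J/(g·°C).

T_f ≈ 44.1 °C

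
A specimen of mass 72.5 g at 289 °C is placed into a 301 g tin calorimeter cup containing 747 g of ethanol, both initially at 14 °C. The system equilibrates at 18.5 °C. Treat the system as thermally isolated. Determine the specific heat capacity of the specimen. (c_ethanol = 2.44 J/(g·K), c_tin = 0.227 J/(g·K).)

c ≈ 0.434 J/(g·K)

Taking heat into each body as positive, Σ m c ΔT = 0:
72.5×c×(18.5 − 289) + 747×2.44×(18.5 − 14) + 301×0.227×(18.5 − 14) = 0
-19611 c = -8509.5
c = -8509.5/-19611 ≈ 0.4339 J/(g·K)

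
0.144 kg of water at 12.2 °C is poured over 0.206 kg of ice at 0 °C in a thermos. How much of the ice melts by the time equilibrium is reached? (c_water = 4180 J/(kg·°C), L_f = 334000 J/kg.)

m_melted ≈ 0.022 kg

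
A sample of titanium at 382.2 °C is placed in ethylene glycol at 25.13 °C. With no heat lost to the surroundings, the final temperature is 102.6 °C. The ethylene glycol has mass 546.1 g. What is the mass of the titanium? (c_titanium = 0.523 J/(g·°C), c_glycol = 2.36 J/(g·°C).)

m ≈ 683 g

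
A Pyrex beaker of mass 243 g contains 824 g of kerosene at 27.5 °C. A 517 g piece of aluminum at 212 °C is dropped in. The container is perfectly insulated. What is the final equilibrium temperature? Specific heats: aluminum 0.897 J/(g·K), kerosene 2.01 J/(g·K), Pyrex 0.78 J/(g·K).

T_f ≈ 64.5 °C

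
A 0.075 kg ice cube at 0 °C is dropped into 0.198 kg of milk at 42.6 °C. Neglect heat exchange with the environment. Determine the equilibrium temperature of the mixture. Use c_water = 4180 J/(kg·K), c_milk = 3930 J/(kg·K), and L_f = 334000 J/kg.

T_f ≈ 7.4 °C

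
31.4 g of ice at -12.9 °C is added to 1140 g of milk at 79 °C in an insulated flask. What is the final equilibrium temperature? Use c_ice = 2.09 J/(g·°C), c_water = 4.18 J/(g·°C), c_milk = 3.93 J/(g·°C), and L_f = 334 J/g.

Sum of m c ΔT and latent-heat terms is zero:
warm ice to 0 °C: 31.4·2.09·(0 − (-12.9)) = 846.58; latent heat to melt: 31.4·334 = 10488; warm the meltwater: 131.25 T; milk: 4480.2(T − 79)
4611.5 T = 353936 − 11334 = 342602
T ≈ 74.29 °C (positive, so assuming full melt was valid).

T_f ≈ 74.3 °C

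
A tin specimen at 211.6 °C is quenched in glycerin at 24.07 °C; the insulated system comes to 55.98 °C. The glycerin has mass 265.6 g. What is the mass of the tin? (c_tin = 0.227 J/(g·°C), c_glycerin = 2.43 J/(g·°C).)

Let T be the final temperature. ΣQ_i = 0:
m·0.227·(55.98 − 211.6) + 265.6·2.43·(55.98 − 24.07) = 0
-35.33 m = -20595
m = -20595/-35.33 ≈ 583 g

m ≈ 583 g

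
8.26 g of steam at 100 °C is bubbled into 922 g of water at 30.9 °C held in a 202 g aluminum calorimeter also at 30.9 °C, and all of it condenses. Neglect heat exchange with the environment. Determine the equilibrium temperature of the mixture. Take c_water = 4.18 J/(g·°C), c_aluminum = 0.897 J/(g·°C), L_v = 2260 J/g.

Conservation of energy gives ΣQ = 0:
latent heat released on condensation: 8.26×2260 = 18668
  condensed water 100 °C→T: 34.53(T − 100)
  original water: 3854(T − 30.9)
  cup: 181.19(T − 30.9)
4069.7 T = 18668 + 3452.7 + 124686 = 146807
T ≈ 36.07 °C, under the boiling point, so the assumption holds.

T_f ≈ 36.1 °C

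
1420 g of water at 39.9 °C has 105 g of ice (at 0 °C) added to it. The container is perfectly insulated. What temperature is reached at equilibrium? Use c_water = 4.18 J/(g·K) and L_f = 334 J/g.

T_f ≈ 31.7 °C

Sum of m c ΔT and latent-heat terms is zero:
fusion: m_ice L_f = 105×334 = 35070
  meltwater 0→T: 105×4.18×T = 438.9 T
  water: 5935.6(T − 39.9)
6374.5 T = 236830 − 35070 = 201760
T ≈ 31.65 °C — above 0 °C, consistent with complete melting.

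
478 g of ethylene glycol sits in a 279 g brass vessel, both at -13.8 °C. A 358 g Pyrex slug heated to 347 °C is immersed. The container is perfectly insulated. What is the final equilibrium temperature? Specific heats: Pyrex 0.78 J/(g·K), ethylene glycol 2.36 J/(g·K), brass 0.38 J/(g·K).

Setting the total heat transfer to zero:
358·0.78·(T − 347) + 478·2.36·(T − (-13.8)) + 279·0.38·(T − (-13.8)) = 0
(279.24 + 1128.1 + 106.02) T = 279.24·347 + 1128.1·(-13.8) + 106.02·(-13.8)
T = 79866 / 1513.3 = 52.8 °C

T_f ≈ 52.8 °C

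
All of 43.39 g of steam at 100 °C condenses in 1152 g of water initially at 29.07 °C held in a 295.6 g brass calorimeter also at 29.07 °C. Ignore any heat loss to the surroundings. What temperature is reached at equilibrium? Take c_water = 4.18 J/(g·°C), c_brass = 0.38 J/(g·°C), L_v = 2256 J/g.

T_f ≈ 50.7 °C

Taking heat into each body as positive, Σ m c ΔT = 0:
steam→water at 100 °C releases m L_v = 43.39·2256 = 97888
  condensate cools 100→T: 43.39·4.18·(T − 100) = 181.37(T − 100)
  original water: 4815.4(T − 29.07)
  brass cup: 295.6·0.38·(T − 29.07) = 112.33(T − 29.07)
5109.1 T = 97888 + 18137 + 143248 = 259273
T ≈ 50.75 °C — below 100 °C, confirming all the steam condensed.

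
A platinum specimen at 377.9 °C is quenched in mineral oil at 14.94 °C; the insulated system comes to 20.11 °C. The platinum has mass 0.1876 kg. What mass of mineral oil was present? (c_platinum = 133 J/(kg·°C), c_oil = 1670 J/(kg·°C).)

m ≈ 1.03 kg

Heat lost by the platinum = heat gained by the oil:
0.1876·133·(377.9 − 20.11) = m·1670·(20.11 − 14.94)
8633.9 m = 8927.1  ⇒  m ≈ 1.034 kg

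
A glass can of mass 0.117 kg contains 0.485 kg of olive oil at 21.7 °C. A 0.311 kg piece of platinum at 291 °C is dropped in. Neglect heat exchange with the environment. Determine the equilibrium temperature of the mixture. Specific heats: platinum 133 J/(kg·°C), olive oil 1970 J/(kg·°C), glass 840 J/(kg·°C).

Let T be the final temperature. ΣQ_i = 0:
0.311*133*(T − 291) + 0.485*1970*(T − 21.7) + 0.117*840*(T − 21.7) = 0
41.36(T − 291) + 955.45(T − 21.7) + 98.28(T − 21.7) = 0
(41.36 + 955.45 + 98.28) T = 41.36*291 + 955.45*21.7 + 98.28*21.7
T = 34903 / 1095.1 = 31.9 °C

T_f ≈ 31.9 °C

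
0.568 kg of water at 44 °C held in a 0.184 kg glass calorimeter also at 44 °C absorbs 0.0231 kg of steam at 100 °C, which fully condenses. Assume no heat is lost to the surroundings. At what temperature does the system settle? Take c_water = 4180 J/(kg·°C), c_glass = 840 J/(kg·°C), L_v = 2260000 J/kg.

T_f ≈ 65.9 °C

Sum of m c ΔT and latent-heat terms is zero:
latent heat released on condensation: 0.0231·2260000 = 52206; condensed water 100 °C→T: 96.56(T − 100); water warms: 0.568·4180·(T − 44) = 2374.2(T − 44); cup: 154.56(T − 44)
2625.4 T = 52206 + 9655.8 + 111267 = 173129
T ≈ 65.94 °C (< 100 °C, so full condensation is consistent).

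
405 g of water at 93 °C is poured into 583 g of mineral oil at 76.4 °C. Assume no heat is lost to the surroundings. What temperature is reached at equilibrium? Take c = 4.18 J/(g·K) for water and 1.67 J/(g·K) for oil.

T_f ≈ 86.9 °C

Set heat shed by the hot body equal to heat absorbed by the cold body:
405×4.18×(93 − T) = 583×1.67×(T − 76.4)
1692.9(93 − T) = 973.61(T − 76.4)
2666.5 T = 231824  ⇒  T ≈ 86.94 °C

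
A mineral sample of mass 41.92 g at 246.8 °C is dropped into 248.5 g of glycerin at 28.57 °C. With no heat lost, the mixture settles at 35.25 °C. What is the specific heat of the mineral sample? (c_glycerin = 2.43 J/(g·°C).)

c ≈ 0.455 J/(g·°C)

m_s c (T_s − T_f) = m_glycerin c_glycerin (T_f − T_0):
41.92×c×(246.8 − 35.25) = 248.5×2.43×(35.25 − 28.57)
8868.2 c = 4033.8  ⇒  c ≈ 0.4549 J/(g·°C)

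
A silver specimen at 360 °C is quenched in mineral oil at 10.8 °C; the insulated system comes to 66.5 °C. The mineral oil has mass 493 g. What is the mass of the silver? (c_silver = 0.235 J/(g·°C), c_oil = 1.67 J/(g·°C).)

m ≈ 665 g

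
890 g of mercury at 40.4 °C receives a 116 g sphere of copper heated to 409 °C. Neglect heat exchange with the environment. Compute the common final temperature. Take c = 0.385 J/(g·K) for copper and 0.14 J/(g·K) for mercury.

T_f ≈ 137.7 °C

Heat gained plus heat lost sum to zero:
116×0.385×(T − 409) + 890×0.14×(T − 40.4) = 0
(44.66 + 124.6) T = 44.66×409 + 124.6×40.4
T = 23300/169.26 ≈ 137.66 °C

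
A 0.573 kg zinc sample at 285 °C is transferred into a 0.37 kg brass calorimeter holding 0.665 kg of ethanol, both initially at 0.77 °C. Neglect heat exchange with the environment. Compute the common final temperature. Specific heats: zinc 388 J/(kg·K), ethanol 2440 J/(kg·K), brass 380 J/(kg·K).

Conservation of energy gives ΣQ = 0:
0.573·388·(T − 285) + 0.665·2440·(T − 0.77) + 0.37·380·(T − 0.77) = 0
222.32(T − 285) + 1622.6(T − 0.77) + 140.6(T − 0.77) = 0
(222.32 + 1622.6 + 140.6) T = 222.32·285 + 1622.6·0.77 + 140.6·0.77
T ≈ 32.60 °C

T_f ≈ 32.6 °C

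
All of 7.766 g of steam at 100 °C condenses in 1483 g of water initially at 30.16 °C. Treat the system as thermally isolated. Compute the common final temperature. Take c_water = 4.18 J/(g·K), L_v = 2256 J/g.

T_f ≈ 33.3 °C

Conservation of energy gives ΣQ = 0:
condense steam: −7.766×2256 = −17520; condensate cools 100→T: 7.766×4.18×(T − 100) = 32.46(T − 100); water warms: 1483×4.18×(T − 30.16) = 6198.9(T − 30.16)
6231.4 T = 17520 + 3246.2 + 186960 = 207726
T ≈ 33.34 °C, under the boiling point, so the assumption holds.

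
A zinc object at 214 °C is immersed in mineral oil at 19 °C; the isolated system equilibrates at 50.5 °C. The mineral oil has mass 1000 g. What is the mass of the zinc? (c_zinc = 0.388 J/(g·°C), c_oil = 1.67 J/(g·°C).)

Net heat exchanged in the isolated system is zero:
m·0.388·(50.5 − 214) + 1000·1.67·(50.5 − 19) = 0
-63.44 m = -52605
m = -52605/-63.44 ≈ 829.2 g

m ≈ 829 g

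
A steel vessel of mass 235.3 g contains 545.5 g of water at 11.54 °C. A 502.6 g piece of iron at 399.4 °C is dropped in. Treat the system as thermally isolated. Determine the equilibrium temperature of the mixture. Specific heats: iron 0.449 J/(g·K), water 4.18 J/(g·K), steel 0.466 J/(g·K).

T_f ≈ 45.0 °C

Heat gained plus heat lost sum to zero:
502.6*0.449*(T − 399.4) + 545.5*4.18*(T − 11.54) + 235.3*0.466*(T − 11.54) = 0
225.67(T − 399.4) + 2280.2(T − 11.54) + 109.65(T − 11.54) = 0
2615.5 T = 117710
T = 117710 / 2615.5 = 45 °C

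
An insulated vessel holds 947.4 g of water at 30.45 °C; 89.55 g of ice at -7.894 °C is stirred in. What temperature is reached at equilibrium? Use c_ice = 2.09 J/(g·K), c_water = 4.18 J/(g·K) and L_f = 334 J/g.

Taking heat into each body as positive, Σ m c ΔT = 0:
ice -7.894→0 °C: 89.55·2.09·7.894 = 1477.4
  latent heat to melt: 89.55·334 = 29910
  warm the meltwater: 374.32 T
  water cools: 947.4·4.18·(T − 30.45) = 3960.1(T − 30.45)
4334.5 T = 120586 − 31387 = 89199
T ≈ 20.58 °C. Since T > 0 °C, the all-ice-melts assumption holds.

T_f ≈ 20.6 °C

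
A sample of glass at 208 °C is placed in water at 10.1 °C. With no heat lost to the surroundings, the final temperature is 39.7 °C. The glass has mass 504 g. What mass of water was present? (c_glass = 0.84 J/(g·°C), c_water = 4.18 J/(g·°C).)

Heat lost by the glass = heat gained by the water:
504·0.84·(208 − 39.7) = m·4.18·(39.7 − 10.1)
123.73 m = 71251  ⇒  m ≈ 575.9 g

m ≈ 576 g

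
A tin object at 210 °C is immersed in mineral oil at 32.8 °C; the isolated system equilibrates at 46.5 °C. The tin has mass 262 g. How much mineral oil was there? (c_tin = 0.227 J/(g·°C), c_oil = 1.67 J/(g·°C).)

m ≈ 425 g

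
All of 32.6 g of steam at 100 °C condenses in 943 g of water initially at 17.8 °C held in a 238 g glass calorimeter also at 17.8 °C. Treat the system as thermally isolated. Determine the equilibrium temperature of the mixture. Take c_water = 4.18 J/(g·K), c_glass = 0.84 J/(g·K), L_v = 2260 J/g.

T_f ≈ 37.6 °C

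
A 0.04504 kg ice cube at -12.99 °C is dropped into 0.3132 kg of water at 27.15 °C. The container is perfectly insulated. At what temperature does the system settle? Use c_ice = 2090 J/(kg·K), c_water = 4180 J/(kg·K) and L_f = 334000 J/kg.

T_f ≈ 12.9 °C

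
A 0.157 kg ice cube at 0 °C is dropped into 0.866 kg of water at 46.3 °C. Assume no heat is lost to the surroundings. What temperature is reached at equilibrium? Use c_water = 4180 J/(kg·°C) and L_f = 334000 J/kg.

T_f ≈ 26.9 °C

Taking heat into each body as positive, Σ m c ΔT = 0:
melt ice: 0.157·334000 = 52438; warm the meltwater: 656.26 T; water: 3619.9(T − 46.3)
4276.1 T = 167600 − 52438 = 115162
T ≈ 26.93 °C. Since T > 0 °C, the all-ice-melts assumption holds.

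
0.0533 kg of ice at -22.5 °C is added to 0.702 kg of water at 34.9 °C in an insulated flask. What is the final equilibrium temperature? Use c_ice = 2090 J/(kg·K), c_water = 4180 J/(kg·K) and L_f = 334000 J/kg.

T_f ≈ 26.0 °C

Conservation of energy gives ΣQ = 0:
ice -22.5→0 °C: 0.0533·2090·22.5 = 2506.4; melt ice: 0.0533·334000 = 17802; meltwater 0→T: 0.0533·4180·T = 222.79 T; water: 2934.4(T − 34.9)
3157.2 T = 102409 − 20309 = 82101
T ≈ 26.00 °C (positive, so assuming full melt was valid).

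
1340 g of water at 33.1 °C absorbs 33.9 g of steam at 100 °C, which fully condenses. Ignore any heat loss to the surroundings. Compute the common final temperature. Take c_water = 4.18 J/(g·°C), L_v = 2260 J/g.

Taking heat into each body as positive, Σ m c ΔT = 0:
steam→water at 100 °C releases m L_v = 33.9×2260 = 76614; condensed water 100 °C→T: 141.7(T − 100); original water: 5601.2(T − 33.1)
5742.9 T = 76614 + 14170 + 185400 = 276184
T ≈ 48.09 °C, under the boiling point, so the assumption holds.

T_f ≈ 48.1 °C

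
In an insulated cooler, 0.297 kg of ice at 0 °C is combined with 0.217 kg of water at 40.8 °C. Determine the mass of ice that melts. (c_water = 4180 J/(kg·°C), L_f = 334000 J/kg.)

Water can give up m c ΔT = 0.217×4180×40.8 = 37008 J before reaching 0 °C.
Melting all 0.297 kg of ice would need 0.297×334000 = 99198 J.
That's not enough to melt it all — equilibrium is at 0 °C with ice remaining.
m_melted×334000 = 37008  ⇒  m_melted ≈ 0.1108 kg.

m_melted ≈ 0.111 kg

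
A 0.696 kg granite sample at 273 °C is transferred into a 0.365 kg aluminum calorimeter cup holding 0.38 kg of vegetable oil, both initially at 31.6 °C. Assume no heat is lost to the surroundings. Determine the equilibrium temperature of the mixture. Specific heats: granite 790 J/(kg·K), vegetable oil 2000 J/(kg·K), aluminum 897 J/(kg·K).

T_f ≈ 112.7 °C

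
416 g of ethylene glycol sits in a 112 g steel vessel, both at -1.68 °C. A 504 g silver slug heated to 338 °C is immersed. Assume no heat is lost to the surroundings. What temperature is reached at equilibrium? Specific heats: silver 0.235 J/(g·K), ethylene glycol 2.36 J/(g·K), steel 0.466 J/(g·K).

Conservation of energy gives ΣQ = 0:
504*0.235*(T − 338) + 416*2.36*(T − (-1.68)) + 112*0.466*(T − (-1.68)) = 0
(118.44 + 981.76 + 52.19) T = 118.44*338 + 981.76*(-1.68) + 52.19*(-1.68)
T = 38296/1152.4 ≈ 33.23 °C

T_f ≈ 33.2 °C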